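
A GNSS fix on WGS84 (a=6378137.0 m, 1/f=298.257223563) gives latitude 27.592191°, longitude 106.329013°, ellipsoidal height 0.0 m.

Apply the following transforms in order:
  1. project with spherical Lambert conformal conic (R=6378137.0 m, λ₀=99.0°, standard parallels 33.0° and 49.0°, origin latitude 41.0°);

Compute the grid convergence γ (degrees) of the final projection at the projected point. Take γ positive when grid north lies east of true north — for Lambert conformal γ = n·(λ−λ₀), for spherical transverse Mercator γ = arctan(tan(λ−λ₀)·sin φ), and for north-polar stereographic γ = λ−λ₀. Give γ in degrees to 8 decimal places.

start: φ=27.592191°, λ=106.329013°, h=0.000 m
→ into lcc (λ₀=99.0°): φ=27.59219100°, λ−λ₀=7.32901300°
convergence γ = 4.82406916°

4.82406916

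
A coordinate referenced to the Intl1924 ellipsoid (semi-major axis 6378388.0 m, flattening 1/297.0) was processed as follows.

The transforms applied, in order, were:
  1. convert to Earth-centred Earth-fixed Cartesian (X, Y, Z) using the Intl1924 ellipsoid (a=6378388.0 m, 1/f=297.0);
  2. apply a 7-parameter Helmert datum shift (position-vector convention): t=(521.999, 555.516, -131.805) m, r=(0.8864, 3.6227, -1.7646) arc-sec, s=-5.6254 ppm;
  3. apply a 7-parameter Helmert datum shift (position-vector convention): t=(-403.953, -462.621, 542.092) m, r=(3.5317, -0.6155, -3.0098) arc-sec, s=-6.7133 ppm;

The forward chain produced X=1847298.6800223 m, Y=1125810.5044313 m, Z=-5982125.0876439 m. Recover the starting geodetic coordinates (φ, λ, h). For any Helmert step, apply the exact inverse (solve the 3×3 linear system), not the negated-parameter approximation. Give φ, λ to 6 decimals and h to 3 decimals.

φ=-70.244106°, λ=31.356390°, h=2301.652 m

start: X=1847298.6800, Y=1125810.5044, Z=-5982125.0876 m
→ Helmert⁻¹: X=1847680.7511, Y=1126205.2104, Z=-5982732.1400
→ Helmert⁻¹: X=1847264.5879, Y=1125646.1205, Z=-5982606.3829
→ geod (Bowring, a=6378388.000): φ=-70.24410600°, λ=31.35639000°, h=2301.6520 m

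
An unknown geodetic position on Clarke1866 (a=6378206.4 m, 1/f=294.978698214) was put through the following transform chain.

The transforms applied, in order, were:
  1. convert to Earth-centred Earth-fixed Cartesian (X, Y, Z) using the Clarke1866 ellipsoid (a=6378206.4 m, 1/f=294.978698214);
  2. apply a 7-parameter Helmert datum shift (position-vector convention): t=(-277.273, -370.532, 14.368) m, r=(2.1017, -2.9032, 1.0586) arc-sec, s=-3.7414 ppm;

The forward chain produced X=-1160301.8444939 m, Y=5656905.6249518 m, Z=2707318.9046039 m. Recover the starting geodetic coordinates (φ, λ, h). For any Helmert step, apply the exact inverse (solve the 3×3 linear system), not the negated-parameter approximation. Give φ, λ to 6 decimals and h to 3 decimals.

start: X=-1160301.8445, Y=5656905.6250, Z=2707318.9046 m
→ Helmert⁻¹: X=-1159961.7717, Y=5657330.8617, Z=2707273.3479
→ geod (Bowring, a=6378206.400): φ=25.26650200°, λ=101.58715700°, h=3811.3490 m

φ=25.266502°, λ=101.587157°, h=3811.349 m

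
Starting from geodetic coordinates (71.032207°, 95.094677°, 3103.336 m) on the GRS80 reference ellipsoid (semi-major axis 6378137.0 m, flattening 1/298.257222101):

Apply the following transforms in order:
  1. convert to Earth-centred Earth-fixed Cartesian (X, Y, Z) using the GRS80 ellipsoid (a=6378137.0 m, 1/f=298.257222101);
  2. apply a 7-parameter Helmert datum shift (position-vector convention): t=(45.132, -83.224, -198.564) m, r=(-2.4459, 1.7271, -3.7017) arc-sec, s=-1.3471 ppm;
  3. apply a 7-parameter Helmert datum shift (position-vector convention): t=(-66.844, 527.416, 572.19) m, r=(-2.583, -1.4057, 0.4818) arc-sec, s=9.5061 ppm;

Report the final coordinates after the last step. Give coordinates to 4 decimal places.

X=-184722.0881 m, Y=2072762.4602 m, Z=6012758.0121 m

start: φ=71.032207°, λ=95.094677°, h=3103.336 m
→ ECEF (a=6378137.000, f=1/298.257222101): X=-184740.5869, Y=2072151.8930, Z=6012385.5653
→ Helmert 7p (PV): X=-184607.6756, Y=2072140.4881, Z=6012155.8772
→ Helmert 7p (PV): X=-184722.0881, Y=2072762.4602, Z=6012758.0121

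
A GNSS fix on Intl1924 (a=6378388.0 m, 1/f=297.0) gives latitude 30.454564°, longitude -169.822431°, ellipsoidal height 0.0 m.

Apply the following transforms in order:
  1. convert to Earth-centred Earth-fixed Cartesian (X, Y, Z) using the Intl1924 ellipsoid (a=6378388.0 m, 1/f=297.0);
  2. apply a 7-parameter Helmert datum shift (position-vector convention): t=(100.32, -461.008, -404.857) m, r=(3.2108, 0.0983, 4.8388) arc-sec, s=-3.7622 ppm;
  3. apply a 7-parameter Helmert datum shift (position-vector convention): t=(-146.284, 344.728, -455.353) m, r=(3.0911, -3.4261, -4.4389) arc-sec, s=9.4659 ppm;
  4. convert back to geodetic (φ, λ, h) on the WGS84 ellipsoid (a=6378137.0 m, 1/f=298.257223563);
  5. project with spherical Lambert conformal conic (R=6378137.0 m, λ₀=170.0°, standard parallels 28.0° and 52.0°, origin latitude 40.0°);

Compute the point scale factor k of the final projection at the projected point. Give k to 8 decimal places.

start: φ=30.454564°, λ=-169.822431°, h=0.000 m
→ ECEF (a=6378388.000, f=1/297.0): X=-5416532.3037, Y=-972398.9459, Z=3213960.0946
→ Helmert 7p (PV): X=-5416387.2624, Y=-973033.3920, Z=3213530.5908
→ Helmert 7p (PV): X=-5416659.1355, Y=-972629.4694, Z=3213001.1065
→ geod (Bowring, a=6378137.000): φ=30.44563085°, λ=-169.82030207°, h=-115.6756 m
→ into lcc (λ₀=170.0°): φ=30.44563085°, λ−λ₀=20.17969793°
scale k = 0.99223499

0.99223499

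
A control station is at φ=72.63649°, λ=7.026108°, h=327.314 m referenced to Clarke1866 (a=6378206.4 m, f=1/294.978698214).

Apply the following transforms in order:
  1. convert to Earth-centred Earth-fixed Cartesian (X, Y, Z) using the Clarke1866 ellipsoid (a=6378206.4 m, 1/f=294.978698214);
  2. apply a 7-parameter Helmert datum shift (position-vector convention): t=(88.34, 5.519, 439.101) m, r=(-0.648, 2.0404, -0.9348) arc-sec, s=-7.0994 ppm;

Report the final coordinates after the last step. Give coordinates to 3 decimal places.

start: φ=72.636490°, λ=7.026108°, h=327.314 m
→ ECEF (a=6378206.400, f=1/294.978698214): X=1895121.4162, Y=233568.2700, Z=6065390.1048
→ Helmert 7p (PV): X=1895257.3598, Y=233582.5970, Z=6065766.6647

X=1895257.360 m, Y=233582.597 m, Z=6065766.665 m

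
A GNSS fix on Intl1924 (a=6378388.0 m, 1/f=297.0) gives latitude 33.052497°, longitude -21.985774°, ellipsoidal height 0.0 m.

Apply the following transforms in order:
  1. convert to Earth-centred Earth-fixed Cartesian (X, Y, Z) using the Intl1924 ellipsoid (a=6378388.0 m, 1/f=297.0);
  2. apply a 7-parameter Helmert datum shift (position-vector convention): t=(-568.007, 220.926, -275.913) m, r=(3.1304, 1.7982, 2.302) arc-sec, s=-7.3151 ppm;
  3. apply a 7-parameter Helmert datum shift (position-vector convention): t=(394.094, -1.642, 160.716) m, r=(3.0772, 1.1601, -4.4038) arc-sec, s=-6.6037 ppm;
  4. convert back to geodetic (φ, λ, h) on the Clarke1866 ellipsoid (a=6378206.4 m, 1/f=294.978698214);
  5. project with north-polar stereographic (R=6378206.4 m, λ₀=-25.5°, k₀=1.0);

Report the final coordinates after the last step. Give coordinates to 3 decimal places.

start: φ=33.052497°, λ=-21.985774°, h=0.000 m
→ ECEF (a=6378388.000, f=1/297.0): X=4962354.1892, Y=-2003488.1470, Z=3458892.2607
→ Helmert 7p (PV): X=4961802.3958, Y=-2003249.6777, Z=3458517.3785
→ Helmert 7p (PV): X=4962140.4057, Y=-2003395.6219, Z=3458597.4633
→ geod (Bowring, a=6378206.400): φ=33.05262074°, λ=-21.98571232°, h=-130.8853 m
→ stereo (R=6378206.4, λ₀=-25.5°): E=424091.5015, N=-6905574.1773

E=424091.501 m, N=-6905574.177 m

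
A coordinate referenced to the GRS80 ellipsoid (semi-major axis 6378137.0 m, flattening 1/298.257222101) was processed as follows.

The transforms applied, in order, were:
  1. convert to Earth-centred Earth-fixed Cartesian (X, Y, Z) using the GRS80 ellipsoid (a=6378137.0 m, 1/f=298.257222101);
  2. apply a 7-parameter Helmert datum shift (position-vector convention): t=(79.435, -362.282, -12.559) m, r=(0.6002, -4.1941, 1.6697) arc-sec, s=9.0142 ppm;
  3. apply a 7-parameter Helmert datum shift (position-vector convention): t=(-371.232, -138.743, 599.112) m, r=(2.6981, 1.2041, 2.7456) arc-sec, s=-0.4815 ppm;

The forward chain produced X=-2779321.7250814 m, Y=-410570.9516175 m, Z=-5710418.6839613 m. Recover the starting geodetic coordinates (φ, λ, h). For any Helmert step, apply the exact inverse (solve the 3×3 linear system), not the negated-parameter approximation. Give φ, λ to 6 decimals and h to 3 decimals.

start: X=-2779321.7251, Y=-410570.9516, Z=-5710418.6840 m
→ Helmert⁻¹: X=-2778923.9560, Y=-410470.1205, Z=-5711031.3989
→ Helmert⁻¹: X=-2779097.7836, Y=-410098.2630, Z=-5710909.6578
→ geod (Bowring, a=6378137.000): φ=-63.95948400°, λ=-171.60571400°, h=3534.9620 m

φ=-63.959484°, λ=-171.605714°, h=3534.962 m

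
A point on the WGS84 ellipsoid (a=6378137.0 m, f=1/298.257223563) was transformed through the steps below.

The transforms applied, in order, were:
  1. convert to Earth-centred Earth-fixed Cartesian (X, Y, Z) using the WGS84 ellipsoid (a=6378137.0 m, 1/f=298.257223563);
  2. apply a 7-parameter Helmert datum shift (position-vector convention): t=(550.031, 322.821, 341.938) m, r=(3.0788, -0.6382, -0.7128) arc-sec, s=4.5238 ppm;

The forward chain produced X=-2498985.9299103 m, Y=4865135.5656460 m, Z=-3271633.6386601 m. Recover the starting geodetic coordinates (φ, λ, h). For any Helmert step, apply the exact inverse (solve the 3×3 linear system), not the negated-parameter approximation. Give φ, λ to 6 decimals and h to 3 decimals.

φ=-31.059841°, λ=117.194580°, h=866.365 m

start: X=-2498985.9299, Y=4865135.5656, Z=-3271633.6387 m
→ Helmert⁻¹: X=-2499551.5888, Y=4864733.2598, Z=-3272025.6543
→ geod (Bowring, a=6378137.000): φ=-31.05984100°, λ=117.19458000°, h=866.3650 m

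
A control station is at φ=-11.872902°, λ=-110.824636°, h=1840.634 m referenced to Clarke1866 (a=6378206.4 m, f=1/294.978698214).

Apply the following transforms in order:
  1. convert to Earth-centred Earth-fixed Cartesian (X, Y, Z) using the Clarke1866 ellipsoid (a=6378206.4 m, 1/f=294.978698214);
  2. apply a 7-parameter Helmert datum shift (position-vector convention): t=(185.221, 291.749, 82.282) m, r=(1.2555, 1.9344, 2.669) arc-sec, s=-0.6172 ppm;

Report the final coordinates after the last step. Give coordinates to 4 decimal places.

X=-2219707.2982 m, Y=-5836242.9122 m, Z=-1303875.7957 m

start: φ=-11.872902°, λ=-110.824636°, h=1840.634 m
→ ECEF (a=6378206.400, f=1/294.978698214): X=-2219957.1833, Y=-5836517.4749, Z=-1303944.1759
→ Helmert 7p (PV): X=-2219707.2982, Y=-5836242.9122, Z=-1303875.7957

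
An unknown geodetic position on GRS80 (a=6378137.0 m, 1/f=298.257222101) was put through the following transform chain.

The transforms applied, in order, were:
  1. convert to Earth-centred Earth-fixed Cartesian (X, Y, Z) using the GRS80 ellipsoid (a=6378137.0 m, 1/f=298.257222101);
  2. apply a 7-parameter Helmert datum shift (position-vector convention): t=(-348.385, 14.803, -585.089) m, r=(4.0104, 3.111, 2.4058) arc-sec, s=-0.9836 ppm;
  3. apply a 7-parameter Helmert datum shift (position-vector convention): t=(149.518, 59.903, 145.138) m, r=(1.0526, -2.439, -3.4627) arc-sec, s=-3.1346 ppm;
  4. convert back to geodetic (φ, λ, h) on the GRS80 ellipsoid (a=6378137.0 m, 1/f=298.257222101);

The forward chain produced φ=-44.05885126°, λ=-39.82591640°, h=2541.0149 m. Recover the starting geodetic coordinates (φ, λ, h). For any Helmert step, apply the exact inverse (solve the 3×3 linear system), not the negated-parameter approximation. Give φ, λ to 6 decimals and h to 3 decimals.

start: φ=-44.058851°, λ=-39.825916°, h=2541.015 m
→ ECEF (a=6378137.000, f=1/298.257222101): X=3527209.7885, Y=-2941464.3866, Z=-4414560.1481
→ Helmert⁻¹: X=3527068.5046, Y=-2941496.8281, Z=-4414745.8198
→ Helmert⁻¹: X=3527452.6241, Y=-2941641.4897, Z=-4414054.6753
→ geod (Bowring, a=6378137.000): φ=-44.05370700°, λ=-39.82567300°, h=2405.0690 m

φ=-44.053707°, λ=-39.825673°, h=2405.069 m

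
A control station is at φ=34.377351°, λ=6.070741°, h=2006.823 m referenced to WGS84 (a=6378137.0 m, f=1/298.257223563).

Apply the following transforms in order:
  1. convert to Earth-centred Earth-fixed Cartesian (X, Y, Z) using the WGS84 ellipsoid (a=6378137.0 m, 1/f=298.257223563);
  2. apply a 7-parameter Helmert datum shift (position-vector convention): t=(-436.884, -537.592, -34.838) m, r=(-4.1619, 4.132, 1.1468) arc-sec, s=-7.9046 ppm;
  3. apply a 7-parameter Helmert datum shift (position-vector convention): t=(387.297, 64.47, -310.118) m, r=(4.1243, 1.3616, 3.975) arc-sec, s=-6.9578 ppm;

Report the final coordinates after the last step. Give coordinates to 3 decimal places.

X=5241786.385 m, Y=557132.425 m, Z=3581666.280 m

start: φ=34.377351°, λ=6.070741°, h=2006.823 m
→ ECEF (a=6378137.000, f=1/298.257223563): X=5241832.3044, Y=557483.0210, Z=3582204.1910
→ Helmert 7p (PV): X=5241422.6462, Y=557042.4451, Z=3582024.7824
→ Helmert 7p (PV): X=5241786.3851, Y=557132.4252, Z=3581666.2799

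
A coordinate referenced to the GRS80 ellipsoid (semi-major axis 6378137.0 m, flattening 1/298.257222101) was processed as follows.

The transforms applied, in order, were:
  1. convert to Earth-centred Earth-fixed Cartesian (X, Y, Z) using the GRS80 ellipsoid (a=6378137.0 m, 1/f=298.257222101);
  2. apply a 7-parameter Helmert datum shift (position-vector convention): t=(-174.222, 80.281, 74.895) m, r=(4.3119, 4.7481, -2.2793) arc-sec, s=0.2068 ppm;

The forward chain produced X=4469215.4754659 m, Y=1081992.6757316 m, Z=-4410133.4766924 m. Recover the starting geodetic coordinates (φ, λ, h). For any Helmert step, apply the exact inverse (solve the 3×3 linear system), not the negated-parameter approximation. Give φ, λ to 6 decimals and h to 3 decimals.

start: X=4469215.4755, Y=1081992.6757, Z=-4410133.4767 m
→ Helmert⁻¹: X=4469478.3368, Y=1081869.3680, Z=-4410127.1909
→ geod (Bowring, a=6378137.000): φ=-43.99395500°, λ=13.60713000°, h=3626.3000 m

φ=-43.993955°, λ=13.607130°, h=3626.300 m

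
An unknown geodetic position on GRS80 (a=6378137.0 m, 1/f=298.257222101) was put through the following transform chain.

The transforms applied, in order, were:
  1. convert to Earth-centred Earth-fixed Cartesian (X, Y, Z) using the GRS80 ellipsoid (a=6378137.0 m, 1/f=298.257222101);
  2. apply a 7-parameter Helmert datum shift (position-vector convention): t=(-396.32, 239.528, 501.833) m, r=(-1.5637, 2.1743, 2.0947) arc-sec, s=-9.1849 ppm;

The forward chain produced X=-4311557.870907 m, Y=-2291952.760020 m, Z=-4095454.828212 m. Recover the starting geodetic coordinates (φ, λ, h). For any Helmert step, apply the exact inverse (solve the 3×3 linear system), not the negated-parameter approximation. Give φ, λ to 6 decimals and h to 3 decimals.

φ=-40.182839°, λ=-152.001629°, h=3937.073 m

start: X=-4311557.8709, Y=-2291952.7600, Z=-4095454.8282 m
→ Helmert⁻¹: X=-4311181.2486, Y=-2292138.5077, Z=-4096057.1048
→ geod (Bowring, a=6378137.000): φ=-40.18283900°, λ=-152.00162900°, h=3937.0730 m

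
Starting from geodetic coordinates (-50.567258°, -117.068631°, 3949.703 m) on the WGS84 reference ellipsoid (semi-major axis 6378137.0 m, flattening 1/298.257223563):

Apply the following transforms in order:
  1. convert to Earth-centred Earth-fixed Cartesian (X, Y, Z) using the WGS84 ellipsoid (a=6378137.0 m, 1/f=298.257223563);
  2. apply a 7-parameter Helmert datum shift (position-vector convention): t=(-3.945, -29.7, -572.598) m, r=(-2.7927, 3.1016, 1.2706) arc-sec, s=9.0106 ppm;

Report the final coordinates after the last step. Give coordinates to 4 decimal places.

X=-1848441.0503 m, Y=-3617051.4349 m, Z=-4906698.8162 m

start: φ=-50.567258°, λ=-117.068631°, h=3949.703 m
→ ECEF (a=6378137.000, f=1/298.257223563): X=-1848368.9564, Y=-3616911.3312, Z=-4906158.7761
→ Helmert 7p (PV): X=-1848441.0503, Y=-3617051.4349, Z=-4906698.8162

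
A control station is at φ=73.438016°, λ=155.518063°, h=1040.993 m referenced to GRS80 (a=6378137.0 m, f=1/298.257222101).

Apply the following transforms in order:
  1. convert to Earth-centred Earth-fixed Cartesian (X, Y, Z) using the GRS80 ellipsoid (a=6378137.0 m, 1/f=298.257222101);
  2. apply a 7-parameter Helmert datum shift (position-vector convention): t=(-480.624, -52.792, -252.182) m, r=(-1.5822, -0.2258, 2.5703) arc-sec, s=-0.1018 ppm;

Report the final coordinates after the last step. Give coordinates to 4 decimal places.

X=-1660520.0431 m, Y=755857.5352 m, Z=6092092.6087 m

start: φ=73.438016°, λ=155.518063°, h=1040.993 m
→ ECEF (a=6378137.000, f=1/298.257222101): X=-1660023.4995, Y=755884.3572, Z=6092353.0263
→ Helmert 7p (PV): X=-1660520.0431, Y=755857.5352, Z=6092092.6087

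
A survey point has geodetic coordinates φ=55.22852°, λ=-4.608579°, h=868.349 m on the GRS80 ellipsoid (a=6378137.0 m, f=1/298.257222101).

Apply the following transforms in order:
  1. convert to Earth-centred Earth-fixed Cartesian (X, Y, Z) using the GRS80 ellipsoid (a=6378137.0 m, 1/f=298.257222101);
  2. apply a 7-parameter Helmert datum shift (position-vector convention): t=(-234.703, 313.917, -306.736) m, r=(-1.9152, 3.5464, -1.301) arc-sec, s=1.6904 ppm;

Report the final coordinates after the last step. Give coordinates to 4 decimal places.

start: φ=55.228520°, λ=-4.608579°, h=868.349 m
→ ECEF (a=6378137.000, f=1/298.257222101): X=3634431.6197, Y=-292967.1444, Z=5216647.0779
→ Helmert 7p (PV): X=3634290.9047, Y=-292628.2091, Z=5216289.3919

X=3634290.9047 m, Y=-292628.2091 m, Z=5216289.3919 m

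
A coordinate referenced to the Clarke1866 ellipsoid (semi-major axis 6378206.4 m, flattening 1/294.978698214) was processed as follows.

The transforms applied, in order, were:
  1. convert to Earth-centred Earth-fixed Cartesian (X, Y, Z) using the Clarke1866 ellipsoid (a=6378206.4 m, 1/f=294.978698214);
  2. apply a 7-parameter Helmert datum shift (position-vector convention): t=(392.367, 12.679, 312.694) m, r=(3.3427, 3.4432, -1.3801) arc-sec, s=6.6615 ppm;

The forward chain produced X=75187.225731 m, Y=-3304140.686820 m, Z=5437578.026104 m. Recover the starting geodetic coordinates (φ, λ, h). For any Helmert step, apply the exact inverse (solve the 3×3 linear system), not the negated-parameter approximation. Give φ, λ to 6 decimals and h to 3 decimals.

start: X=75187.2257, Y=-3304140.6868, Z=5437578.0261 m
→ Helmert⁻¹: X=74725.7024, Y=-3304042.7395, Z=5437283.9043
→ geod (Bowring, a=6378206.400): φ=58.88037700°, λ=-88.70439400°, h=492.1870 m

φ=58.880377°, λ=-88.704394°, h=492.187 m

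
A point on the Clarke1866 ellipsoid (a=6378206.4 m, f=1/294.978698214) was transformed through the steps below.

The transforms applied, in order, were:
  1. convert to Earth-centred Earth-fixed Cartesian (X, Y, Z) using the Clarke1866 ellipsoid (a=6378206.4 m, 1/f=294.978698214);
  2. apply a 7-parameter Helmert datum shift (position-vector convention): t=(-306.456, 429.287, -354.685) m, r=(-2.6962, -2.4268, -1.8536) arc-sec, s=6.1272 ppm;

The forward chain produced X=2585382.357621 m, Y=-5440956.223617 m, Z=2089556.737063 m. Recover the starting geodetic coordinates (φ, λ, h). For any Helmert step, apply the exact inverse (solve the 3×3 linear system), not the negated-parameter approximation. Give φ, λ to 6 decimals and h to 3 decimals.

start: X=2585382.3576, Y=-5440956.2236, Z=2089556.7371 m
→ Helmert⁻¹: X=2585746.4569, Y=-5441356.2504, Z=2089797.0674
→ geod (Bowring, a=6378206.400): φ=19.25162600°, λ=-64.58281300°, h=778.8320 m

φ=19.251626°, λ=-64.582813°, h=778.832 m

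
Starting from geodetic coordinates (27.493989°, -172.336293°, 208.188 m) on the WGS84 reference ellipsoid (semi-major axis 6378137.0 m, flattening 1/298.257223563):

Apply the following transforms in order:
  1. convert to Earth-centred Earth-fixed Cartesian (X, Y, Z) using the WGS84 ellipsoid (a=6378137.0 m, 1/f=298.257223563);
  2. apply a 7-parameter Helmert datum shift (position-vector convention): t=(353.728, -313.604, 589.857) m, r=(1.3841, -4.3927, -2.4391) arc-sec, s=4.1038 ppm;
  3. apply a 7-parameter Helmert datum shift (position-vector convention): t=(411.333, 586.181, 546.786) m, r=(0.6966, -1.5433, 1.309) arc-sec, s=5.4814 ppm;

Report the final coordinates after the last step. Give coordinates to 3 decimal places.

X=-5610813.962 m, Y=-754810.341 m, Z=2927971.153 m

start: φ=27.493989°, λ=-172.336293°, h=208.188 m
→ ECEF (a=6378137.000, f=1/298.257223563): X=-5611436.8639, Y=-755076.8972, Z=2926975.5575
→ Helmert 7p (PV): X=-5611177.4273, Y=-755346.8849, Z=2927452.8554
→ Helmert 7p (PV): X=-5610813.9615, Y=-754810.3408, Z=2927971.1532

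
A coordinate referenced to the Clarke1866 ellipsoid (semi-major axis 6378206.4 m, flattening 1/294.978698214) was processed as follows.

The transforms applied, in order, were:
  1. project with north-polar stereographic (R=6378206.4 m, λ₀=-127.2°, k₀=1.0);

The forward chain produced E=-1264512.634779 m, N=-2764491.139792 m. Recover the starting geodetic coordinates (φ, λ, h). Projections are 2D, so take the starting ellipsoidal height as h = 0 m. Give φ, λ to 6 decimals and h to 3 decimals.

start: E=-1264512.6348, N=-2764491.1398 m
→ stereo⁻¹: φ=63.19182700°, λ=-151.77994600°

φ=63.191827°, λ=-151.779946°, h=0.000 m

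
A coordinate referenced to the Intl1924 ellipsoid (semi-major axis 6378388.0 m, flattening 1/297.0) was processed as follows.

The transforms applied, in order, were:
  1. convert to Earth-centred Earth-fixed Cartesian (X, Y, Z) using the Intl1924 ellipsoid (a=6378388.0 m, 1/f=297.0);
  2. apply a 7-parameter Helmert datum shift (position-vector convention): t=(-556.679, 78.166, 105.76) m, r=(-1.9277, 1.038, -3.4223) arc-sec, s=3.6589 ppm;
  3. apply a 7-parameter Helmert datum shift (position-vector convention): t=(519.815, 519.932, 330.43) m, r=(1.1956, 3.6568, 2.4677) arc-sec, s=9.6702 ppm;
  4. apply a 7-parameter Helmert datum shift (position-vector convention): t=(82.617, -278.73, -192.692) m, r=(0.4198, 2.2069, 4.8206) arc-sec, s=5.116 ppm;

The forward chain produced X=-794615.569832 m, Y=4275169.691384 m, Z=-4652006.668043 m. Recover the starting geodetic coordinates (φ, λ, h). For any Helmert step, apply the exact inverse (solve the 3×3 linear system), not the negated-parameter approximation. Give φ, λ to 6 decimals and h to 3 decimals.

φ=-47.128570°, λ=100.527530°, h=815.027 m

start: X=-794615.5698, Y=4275169.6914, Z=-4652006.6680 m
→ Helmert⁻¹: X=-794544.4289, Y=4275435.6500, Z=-4651807.3802
→ Helmert⁻¹: X=-794922.9362, Y=4274856.9236, Z=-4652131.6953
→ Helmert⁻¹: X=-794410.8656, Y=4274793.4141, Z=-4652184.4799
→ geod (Bowring, a=6378388.000): φ=-47.12857000°, λ=100.52753000°, h=815.0270 m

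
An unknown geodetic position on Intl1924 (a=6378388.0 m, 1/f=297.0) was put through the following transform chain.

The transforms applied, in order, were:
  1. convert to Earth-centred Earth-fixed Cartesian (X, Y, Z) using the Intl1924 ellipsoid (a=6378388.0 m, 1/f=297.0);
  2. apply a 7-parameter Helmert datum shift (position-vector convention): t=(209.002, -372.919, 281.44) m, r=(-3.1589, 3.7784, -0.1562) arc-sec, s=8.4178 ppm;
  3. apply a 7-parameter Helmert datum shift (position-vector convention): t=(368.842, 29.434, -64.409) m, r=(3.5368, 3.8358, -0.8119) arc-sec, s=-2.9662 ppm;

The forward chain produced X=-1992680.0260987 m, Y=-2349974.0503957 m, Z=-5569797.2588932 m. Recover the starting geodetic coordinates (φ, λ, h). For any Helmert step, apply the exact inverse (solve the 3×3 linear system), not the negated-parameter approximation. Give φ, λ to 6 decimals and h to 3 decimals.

φ=-61.214210°, λ=-130.305574°, h=3486.992 m

start: X=-1992680.0261, Y=-2349974.0504, Z=-5569797.2589 m
→ Helmert⁻¹: X=-1992941.9517, Y=-2350113.8034, Z=-5569746.1355
→ Helmert⁻¹: X=-1993030.3632, Y=-2349637.3101, Z=-5570053.1814
→ geod (Bowring, a=6378388.000): φ=-61.21421000°, λ=-130.30557400°, h=3486.9920 m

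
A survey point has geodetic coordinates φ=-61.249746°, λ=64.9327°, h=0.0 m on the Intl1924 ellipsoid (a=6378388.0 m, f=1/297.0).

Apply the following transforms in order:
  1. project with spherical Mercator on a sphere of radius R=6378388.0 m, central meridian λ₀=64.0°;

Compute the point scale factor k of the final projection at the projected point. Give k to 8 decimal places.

start: φ=-61.249746°, λ=64.932700°, h=0.000 m
→ into merc (λ₀=64.0°): φ=-61.24974600°, λ−λ₀=0.93270000°
scale k = 2.07903382

2.07903382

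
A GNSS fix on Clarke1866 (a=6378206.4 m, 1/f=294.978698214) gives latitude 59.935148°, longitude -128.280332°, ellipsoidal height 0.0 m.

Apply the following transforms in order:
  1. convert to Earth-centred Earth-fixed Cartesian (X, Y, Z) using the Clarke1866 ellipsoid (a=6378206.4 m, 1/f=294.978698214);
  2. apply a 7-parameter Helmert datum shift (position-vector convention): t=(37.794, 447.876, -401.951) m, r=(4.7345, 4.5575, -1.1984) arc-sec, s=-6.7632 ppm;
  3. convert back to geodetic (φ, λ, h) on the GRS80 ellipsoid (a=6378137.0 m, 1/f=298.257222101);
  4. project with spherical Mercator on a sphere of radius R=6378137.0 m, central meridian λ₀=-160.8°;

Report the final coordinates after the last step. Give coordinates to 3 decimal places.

start: φ=59.935148°, λ=-128.280332°, h=0.000 m
→ ECEF (a=6378206.400, f=1/294.978698214): X=-1984589.2479, Y=-2514700.1291, Z=5496663.3933
→ Helmert 7p (PV): X=-1984431.1919, Y=-2514349.8821, Z=5496210.3964
→ geod (Bowring, a=6378137.000): φ=59.93415242°, λ=-128.28199392°, h=-687.4935 m
→ merc (R=6378137.0, λ₀=-160.8°): E=3619887.8788, N=8385092.2213

E=3619887.879 m, N=8385092.221 m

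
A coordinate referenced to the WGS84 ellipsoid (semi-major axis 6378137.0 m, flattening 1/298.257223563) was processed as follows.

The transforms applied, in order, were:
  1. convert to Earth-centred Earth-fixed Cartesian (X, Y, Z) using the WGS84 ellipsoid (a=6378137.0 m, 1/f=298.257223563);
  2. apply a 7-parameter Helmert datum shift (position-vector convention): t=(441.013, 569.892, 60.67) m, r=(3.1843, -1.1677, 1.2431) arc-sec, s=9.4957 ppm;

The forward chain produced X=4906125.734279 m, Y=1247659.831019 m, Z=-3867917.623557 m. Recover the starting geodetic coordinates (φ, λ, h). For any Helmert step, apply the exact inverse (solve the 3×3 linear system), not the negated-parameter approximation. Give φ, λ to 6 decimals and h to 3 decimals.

start: X=4906125.7343, Y=1247659.8310, Z=-3867917.6236 m
→ Helmert⁻¹: X=4905623.7567, Y=1246988.8186, Z=-3867988.5872
→ geod (Bowring, a=6378137.000): φ=-37.57209600°, λ=14.26227800°, h=130.0900 m

φ=-37.572096°, λ=14.262278°, h=130.090 m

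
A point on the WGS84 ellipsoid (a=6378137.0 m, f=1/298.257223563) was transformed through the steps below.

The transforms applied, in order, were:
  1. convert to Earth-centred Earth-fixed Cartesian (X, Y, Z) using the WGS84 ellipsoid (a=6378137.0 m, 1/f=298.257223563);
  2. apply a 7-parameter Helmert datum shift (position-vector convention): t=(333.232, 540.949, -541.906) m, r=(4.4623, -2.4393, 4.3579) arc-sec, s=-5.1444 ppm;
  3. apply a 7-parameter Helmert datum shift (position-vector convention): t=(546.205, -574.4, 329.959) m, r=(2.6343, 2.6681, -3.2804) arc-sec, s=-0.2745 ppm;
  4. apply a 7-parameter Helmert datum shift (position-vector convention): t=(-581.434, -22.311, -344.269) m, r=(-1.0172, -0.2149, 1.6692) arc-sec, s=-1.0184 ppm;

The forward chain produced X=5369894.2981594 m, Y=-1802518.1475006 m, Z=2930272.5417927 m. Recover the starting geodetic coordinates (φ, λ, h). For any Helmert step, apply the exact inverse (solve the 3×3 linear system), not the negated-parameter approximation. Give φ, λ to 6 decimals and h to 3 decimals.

φ=27.516877°, λ=-18.555772°, h=3835.603 m

start: X=5369894.2982, Y=-1802518.1475, Z=2930272.5418 m
→ Helmert⁻¹: X=5370469.6676, Y=-1802555.5851, Z=2930605.3107
→ Helmert⁻¹: X=5369915.6878, Y=-1801858.8525, Z=2930368.6299
→ Helmert⁻¹: X=5369606.6584, Y=-1802459.1146, Z=2930901.1066
→ geod (Bowring, a=6378137.000): φ=27.51687700°, λ=-18.55577200°, h=3835.6030 m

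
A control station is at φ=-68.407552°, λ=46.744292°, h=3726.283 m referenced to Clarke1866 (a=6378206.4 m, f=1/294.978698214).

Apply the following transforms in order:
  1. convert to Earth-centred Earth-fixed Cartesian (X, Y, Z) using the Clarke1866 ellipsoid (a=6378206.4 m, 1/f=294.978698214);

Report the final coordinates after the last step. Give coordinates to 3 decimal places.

start: φ=-68.407552°, λ=46.744292°, h=3726.283 m
→ ECEF (a=6378206.400, f=1/294.978698214): X=1614093.5224, Y=1715489.4704, Z=-5911249.8132

X=1614093.522 m, Y=1715489.470 m, Z=-5911249.813 m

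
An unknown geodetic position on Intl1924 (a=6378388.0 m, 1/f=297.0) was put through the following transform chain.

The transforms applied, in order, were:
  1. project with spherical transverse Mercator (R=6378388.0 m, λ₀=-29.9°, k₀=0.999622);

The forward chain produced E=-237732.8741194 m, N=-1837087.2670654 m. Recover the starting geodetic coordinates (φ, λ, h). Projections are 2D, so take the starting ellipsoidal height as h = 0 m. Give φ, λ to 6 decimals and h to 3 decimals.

start: E=-237732.8741, N=-1837087.2671 m
→ tm⁻¹: φ=-16.49663000°, λ=-32.12755700°

φ=-16.496630°, λ=-32.127557°, h=0.000 m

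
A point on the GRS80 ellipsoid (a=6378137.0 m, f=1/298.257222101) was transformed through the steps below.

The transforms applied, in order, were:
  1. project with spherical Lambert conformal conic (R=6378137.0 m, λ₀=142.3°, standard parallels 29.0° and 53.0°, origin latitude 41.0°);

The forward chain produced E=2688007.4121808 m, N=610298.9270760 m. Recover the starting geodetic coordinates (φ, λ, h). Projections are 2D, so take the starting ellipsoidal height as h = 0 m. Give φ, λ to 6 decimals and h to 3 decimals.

start: E=2688007.4122, N=610298.9271 m
→ lcc⁻¹: φ=41.71073800°, λ=176.23084500°

φ=41.710738°, λ=176.230845°, h=0.000 m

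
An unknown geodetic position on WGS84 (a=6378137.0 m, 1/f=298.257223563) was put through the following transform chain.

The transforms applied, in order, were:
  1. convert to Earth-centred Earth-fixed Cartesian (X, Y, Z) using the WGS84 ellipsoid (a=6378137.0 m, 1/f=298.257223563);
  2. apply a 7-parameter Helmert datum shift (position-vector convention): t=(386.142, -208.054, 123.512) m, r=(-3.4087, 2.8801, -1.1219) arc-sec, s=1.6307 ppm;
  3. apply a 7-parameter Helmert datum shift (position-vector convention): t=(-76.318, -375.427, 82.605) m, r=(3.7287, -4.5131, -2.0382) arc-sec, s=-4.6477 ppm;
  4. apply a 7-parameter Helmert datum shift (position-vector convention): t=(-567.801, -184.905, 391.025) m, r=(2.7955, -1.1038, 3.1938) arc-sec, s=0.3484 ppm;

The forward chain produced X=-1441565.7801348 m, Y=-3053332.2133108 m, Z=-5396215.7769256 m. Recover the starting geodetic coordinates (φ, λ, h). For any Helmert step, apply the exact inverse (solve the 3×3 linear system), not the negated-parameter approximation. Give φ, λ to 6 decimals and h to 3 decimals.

φ=-58.145475°, λ=-115.275467°, h=2891.025 m

start: X=-1441565.7801, Y=-3053332.2133, Z=-5396215.7769 m
→ Helmert⁻¹: X=-1441073.6317, Y=-3053197.0704, Z=-5396555.8301
→ Helmert⁻¹: X=-1441091.9212, Y=-3052947.6274, Z=-5396576.7971
→ Helmert⁻¹: X=-1441383.7532, Y=-3052653.2491, Z=-5396762.0826
→ geod (Bowring, a=6378137.000): φ=-58.14547500°, λ=-115.27546700°, h=2891.0250 m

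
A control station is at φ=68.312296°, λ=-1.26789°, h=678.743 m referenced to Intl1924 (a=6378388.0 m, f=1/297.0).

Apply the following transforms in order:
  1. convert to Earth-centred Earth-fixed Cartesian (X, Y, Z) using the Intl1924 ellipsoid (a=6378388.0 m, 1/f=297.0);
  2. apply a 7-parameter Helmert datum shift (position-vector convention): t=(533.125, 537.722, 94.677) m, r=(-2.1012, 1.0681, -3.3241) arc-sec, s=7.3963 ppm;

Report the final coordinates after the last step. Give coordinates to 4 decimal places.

X=2364239.6887 m, Y=-51754.2194 m, Z=5904947.5850 m

start: φ=68.312296°, λ=-1.267890°, h=678.743 m
→ ECEF (a=6378388.000, f=1/297.0): X=2363659.3473, Y=-52313.6145, Z=5904820.9411
→ Helmert 7p (PV): X=2364239.6887, Y=-51754.2194, Z=5904947.5850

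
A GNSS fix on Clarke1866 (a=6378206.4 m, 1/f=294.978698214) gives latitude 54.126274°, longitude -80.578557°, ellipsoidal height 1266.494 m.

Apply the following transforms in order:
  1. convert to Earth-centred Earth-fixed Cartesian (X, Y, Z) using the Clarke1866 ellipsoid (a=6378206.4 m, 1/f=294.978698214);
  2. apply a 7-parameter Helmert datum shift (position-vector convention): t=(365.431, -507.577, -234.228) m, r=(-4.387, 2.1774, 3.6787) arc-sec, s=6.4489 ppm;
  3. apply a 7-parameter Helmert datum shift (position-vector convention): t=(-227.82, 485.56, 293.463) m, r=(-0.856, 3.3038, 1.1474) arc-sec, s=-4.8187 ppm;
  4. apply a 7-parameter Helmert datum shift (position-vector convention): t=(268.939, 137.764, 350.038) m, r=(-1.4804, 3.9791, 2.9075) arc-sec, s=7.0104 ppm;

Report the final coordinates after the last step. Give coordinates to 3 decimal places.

start: φ=54.126274°, λ=-80.578557°, h=1266.494 m
→ ECEF (a=6378206.400, f=1/294.978698214): X=613318.3315, Y=-3696170.3704, Z=5145816.1715
→ Helmert 7p (PV): X=613807.9600, Y=-3696581.3992, Z=5145687.2674
→ Helmert 7p (PV): X=613680.1648, Y=-3696053.2575, Z=5145961.4442
→ Helmert 7p (PV): X=614104.7783, Y=-3695895.8201, Z=5146362.2461

X=614104.778 m, Y=-3695895.820 m, Z=5146362.246 m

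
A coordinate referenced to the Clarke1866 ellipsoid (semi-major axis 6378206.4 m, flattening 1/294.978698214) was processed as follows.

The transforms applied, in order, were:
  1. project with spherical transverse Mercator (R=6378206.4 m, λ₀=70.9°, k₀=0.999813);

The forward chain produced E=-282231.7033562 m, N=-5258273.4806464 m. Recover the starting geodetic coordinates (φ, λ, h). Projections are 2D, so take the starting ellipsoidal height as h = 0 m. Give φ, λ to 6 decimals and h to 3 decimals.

φ=-47.183588°, λ=67.168801°, h=0.000 m

start: E=-282231.7034, N=-5258273.4806 m
→ tm⁻¹: φ=-47.18358800°, λ=67.16880100°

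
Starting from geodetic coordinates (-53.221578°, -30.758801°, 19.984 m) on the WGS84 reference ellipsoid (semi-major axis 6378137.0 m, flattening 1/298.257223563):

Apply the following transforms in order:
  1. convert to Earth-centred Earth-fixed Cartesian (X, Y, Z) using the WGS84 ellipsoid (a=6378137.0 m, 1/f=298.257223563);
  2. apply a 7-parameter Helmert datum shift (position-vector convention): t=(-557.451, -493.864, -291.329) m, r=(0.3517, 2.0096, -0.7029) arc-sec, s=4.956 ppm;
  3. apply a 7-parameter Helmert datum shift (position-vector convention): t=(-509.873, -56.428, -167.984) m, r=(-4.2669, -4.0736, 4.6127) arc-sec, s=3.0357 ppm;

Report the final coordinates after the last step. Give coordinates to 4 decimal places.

X=3287668.4447 m, Y=-1957808.3452 m, Z=-5085791.4772 m

start: φ=-53.221578°, λ=-30.758801°, h=19.984 m
→ ECEF (a=6378137.000, f=1/298.257223563): X=3288621.4841, Y=-1957208.1987, Z=-5085361.5796
→ Helmert 7p (PV): X=3288024.1158, Y=-1957714.2985, Z=-5085713.4895
→ Helmert 7p (PV): X=3287668.4447, Y=-1957808.3452, Z=-5085791.4772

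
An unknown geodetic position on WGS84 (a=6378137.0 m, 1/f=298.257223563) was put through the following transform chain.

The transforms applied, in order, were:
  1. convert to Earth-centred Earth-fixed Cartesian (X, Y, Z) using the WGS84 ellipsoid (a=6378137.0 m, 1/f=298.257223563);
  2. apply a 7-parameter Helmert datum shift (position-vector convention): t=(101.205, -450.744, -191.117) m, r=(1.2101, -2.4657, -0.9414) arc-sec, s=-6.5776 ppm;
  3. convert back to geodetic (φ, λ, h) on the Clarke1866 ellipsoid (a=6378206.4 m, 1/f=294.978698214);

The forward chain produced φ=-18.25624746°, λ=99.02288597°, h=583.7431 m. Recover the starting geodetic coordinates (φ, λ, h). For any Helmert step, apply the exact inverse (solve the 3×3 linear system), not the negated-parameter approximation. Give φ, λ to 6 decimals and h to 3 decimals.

start: φ=-18.256247°, λ=99.022886°, h=583.743 m
→ ECEF (a=6378206.400, f=1/294.978698214): X=-950340.6389, Y=5984741.9065, Z=-1985401.8455
→ Helmert⁻¹: X=-950499.1441, Y=5985216.0339, Z=-1985247.5379
→ geod (Bowring, a=6378137.000): φ=-18.25225300°, λ=99.02366300°, h=1049.8400 m

φ=-18.252253°, λ=99.023663°, h=1049.840 m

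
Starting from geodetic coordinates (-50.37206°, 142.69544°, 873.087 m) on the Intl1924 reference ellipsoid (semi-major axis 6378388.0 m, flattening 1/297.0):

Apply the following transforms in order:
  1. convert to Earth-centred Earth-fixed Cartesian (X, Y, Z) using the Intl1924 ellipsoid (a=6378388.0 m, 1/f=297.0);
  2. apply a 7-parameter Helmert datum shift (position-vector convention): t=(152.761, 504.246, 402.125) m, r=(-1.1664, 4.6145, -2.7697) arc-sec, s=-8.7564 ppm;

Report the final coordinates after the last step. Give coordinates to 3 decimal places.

start: φ=-50.372060°, λ=142.695440°, h=873.087 m
→ ECEF (a=6378388.000, f=1/297.0): X=-3242810.8365, Y=2470767.7388, Z=-4890054.6189
→ Helmert 7p (PV): X=-3242705.9012, Y=2471266.2412, Z=-4889551.0997

X=-3242705.901 m, Y=2471266.241 m, Z=-4889551.100 m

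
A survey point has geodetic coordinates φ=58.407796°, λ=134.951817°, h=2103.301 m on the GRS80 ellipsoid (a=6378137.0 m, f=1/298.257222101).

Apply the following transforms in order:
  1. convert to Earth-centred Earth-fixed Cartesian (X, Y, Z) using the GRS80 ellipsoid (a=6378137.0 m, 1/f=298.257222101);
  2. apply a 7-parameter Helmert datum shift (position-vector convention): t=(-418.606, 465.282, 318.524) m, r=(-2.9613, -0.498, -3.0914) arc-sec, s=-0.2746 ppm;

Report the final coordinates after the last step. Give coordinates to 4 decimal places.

X=-2367606.5976 m, Y=2371773.6891 m, Z=5411738.6785 m

start: φ=58.407796°, λ=134.951817°, h=2103.301 m
→ ECEF (a=6378137.000, f=1/298.257222101): X=-2367211.1147, Y=2371195.8884, Z=5411461.3986
→ Helmert 7p (PV): X=-2367606.5976, Y=2371773.6891, Z=5411738.6785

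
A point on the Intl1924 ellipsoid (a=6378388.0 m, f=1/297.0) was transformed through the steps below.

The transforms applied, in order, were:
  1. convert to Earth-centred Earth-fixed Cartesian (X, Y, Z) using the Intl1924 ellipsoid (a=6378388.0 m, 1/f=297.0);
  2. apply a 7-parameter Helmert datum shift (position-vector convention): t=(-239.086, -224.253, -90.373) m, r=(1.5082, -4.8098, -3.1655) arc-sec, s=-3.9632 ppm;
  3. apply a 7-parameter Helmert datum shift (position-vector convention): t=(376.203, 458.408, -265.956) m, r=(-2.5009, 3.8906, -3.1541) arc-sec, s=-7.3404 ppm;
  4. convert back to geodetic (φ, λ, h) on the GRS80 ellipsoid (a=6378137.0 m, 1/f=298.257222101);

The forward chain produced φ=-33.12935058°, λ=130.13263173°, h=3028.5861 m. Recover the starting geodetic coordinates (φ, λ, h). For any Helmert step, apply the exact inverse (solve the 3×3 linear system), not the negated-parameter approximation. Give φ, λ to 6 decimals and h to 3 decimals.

φ=-33.127482°, λ=130.137138°, h=2606.091 m

start: φ=-33.129351°, λ=130.132632°, h=3028.586 m
→ ECEF (a=6378137.000, f=1/298.257222101): X=-3447865.7617, Y=4089742.4971, Z=-3467636.3483
→ Helmert⁻¹: X=-3448264.4051, Y=4089303.4185, Z=-3467411.3045
→ Helmert⁻¹: X=-3448182.5966, Y=4089465.6080, Z=-3467284.1685
→ geod (Bowring, a=6378388.000): φ=-33.12748200°, λ=130.13713800°, h=2606.0910 m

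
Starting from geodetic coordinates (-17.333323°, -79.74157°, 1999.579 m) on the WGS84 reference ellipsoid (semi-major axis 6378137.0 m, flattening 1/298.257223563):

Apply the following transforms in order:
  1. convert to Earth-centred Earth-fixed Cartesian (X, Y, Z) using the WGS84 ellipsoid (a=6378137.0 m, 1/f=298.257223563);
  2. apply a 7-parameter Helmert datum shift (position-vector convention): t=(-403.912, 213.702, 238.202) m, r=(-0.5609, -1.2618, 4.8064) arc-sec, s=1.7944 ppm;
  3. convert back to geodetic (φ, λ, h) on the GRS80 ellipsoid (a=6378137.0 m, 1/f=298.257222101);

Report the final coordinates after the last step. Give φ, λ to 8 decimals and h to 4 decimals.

start: φ=-17.333323°, λ=-79.741570°, h=1999.579 m
→ ECEF (a=6378137.000, f=1/298.257223563): X=1084951.4024, Y=-5994822.5581, Z=-1888674.9034
→ Helmert 7p (PV): X=1084700.6831, Y=-5994599.4675, Z=-1888417.1515
→ geod (Bowring, a=6378137.000): φ=-17.33181135°, λ=-79.74351670°, h=1670.6147 m

φ=-17.33181135°, λ=-79.74351670°, h=1670.6147 m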